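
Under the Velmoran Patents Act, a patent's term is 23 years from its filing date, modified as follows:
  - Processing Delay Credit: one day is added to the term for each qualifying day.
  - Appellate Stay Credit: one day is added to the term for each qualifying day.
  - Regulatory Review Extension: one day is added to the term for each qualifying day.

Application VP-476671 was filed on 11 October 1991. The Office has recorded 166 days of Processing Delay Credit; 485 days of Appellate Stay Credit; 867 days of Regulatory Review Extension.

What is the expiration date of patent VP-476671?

Base term: filing date + 23 years → 11 October 2014.
Processing Delay Credit: +166 days → 26 March 2015.
Appellate Stay Credit: +485 days → 23 July 2016.
Regulatory Review Extension: +867 days → 7 December 2018.

December 7, 2018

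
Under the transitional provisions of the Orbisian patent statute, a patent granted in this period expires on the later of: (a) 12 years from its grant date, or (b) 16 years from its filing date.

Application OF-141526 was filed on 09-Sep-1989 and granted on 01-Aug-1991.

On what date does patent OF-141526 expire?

September 9, 2005

(a) grant + 12 years → 1 August 2003.
(b) filing + 16 years → 9 September 2005.
Later of the two: 9 September 2005.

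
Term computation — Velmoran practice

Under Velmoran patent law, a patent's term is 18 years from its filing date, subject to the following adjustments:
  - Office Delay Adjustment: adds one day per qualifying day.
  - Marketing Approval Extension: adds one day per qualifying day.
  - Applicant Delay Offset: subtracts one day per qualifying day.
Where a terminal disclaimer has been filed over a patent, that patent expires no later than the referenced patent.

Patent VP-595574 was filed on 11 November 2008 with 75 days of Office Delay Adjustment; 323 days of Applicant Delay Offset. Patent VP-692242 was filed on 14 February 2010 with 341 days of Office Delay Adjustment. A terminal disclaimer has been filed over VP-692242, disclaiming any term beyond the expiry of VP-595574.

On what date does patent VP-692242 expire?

Natural term of VP-692242:
  Base: filing + 18 years → 14 February 2028.
  Office Delay Adjustment: +341 days → 20 January 2029.
Expiry of referenced patent VP-595574:
  Base: filing + 18 years → 11 November 2026.
  Office Delay Adjustment: +75 days → 25 January 2027.
  Applicant Delay Offset: −323 days → 8 March 2026.
Terminal disclaimer: VP-692242 expires on the earlier of 20 January 2029 and 8 March 2026.

March 8, 2026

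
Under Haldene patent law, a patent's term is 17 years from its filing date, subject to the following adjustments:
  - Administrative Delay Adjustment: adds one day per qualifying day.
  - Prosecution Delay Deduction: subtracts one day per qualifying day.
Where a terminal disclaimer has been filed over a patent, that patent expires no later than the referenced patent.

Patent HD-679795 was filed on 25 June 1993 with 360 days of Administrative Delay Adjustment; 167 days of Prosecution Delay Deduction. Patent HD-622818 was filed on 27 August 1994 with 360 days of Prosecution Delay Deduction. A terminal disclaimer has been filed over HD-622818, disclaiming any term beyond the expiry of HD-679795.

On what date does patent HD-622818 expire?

Natural term of HD-622818:
  Base: filing + 17 years → 27 August 2011.
  Prosecution Delay Deduction: −360 days → 1 September 2010.
Expiry of referenced patent HD-679795:
  Base: filing + 17 years → 25 June 2010.
  Administrative Delay Adjustment: +360 days → 20 June 2011.
  Prosecution Delay Deduction: −167 days → 4 January 2011.
Terminal disclaimer: HD-622818 expires on the earlier of 1 September 2010 and 4 January 2011.

September 1, 2010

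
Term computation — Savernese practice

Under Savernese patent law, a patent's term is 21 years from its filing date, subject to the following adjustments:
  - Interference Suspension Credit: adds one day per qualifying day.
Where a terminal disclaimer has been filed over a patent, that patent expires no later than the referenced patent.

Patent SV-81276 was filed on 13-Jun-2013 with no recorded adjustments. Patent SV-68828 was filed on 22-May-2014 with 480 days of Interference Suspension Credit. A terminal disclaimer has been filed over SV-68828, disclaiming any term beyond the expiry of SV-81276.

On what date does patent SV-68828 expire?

June 13, 2034

Natural term of SV-68828:
  Base: filing + 21 years → 22 May 2035.
  Interference Suspension Credit: +480 days → 13 September 2036.
Expiry of referenced patent SV-81276:
  Base: filing + 21 years → 13 June 2034.
Terminal disclaimer: SV-68828 expires on the earlier of 13 September 2036 and 13 June 2034.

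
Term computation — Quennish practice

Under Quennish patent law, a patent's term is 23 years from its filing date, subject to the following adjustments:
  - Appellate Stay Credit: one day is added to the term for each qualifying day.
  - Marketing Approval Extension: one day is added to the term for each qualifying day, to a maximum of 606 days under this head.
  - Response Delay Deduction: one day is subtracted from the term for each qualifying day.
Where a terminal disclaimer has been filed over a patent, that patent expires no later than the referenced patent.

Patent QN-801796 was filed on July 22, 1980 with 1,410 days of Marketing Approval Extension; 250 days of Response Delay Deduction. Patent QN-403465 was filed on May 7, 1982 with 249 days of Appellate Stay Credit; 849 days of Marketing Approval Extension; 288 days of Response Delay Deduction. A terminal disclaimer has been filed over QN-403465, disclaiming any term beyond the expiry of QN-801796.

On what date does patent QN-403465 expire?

Natural term of QN-403465:
  Base: filing + 23 years → 7 May 2005.
  Appellate Stay Credit: +249 days → 11 January 2006.
  Marketing Approval Extension: 849 days claimed exceeds the 606-day cap, so +606 days → 9 September 2007.
  Response Delay Deduction: −288 days → 25 November 2006.
Expiry of referenced patent QN-801796:
  Base: filing + 23 years → 22 July 2003.
  Marketing Approval Extension: 1410 days claimed exceeds the 606-day cap, so +606 days → 19 March 2005.
  Response Delay Deduction: −250 days → 12 July 2004.
Terminal disclaimer: QN-403465 expires on the earlier of 25 November 2006 and 12 July 2004.

2004-07-12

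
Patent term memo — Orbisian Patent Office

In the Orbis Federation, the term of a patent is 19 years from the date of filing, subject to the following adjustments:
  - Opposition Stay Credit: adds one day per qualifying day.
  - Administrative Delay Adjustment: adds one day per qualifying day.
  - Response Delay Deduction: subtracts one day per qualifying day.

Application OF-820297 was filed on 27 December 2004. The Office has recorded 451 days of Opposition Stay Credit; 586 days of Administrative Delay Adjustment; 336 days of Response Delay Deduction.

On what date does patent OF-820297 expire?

November 27, 2025

Base term: filing date + 19 years → 27 December 2023.
Opposition Stay Credit: +451 days → 22 March 2025.
Administrative Delay Adjustment: +586 days → 29 October 2026.
Response Delay Deduction: −336 days → 27 November 2025.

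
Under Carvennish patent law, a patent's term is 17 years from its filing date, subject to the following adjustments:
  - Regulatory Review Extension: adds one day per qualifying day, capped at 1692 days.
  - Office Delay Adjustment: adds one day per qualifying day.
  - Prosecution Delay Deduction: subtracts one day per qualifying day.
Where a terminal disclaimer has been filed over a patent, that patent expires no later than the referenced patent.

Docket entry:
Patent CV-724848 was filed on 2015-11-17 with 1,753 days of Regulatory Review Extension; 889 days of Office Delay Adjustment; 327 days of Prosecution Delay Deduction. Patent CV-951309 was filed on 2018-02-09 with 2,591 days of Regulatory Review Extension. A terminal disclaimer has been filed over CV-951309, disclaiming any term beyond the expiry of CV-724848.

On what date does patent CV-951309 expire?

Natural term of CV-951309:
  Base: filing + 17 years → 9 February 2035.
  Regulatory Review Extension: 2591 days claimed exceeds the 1692-day cap, so +1692 days → 28 September 2039.
Expiry of referenced patent CV-724848:
  Base: filing + 17 years → 17 November 2032.
  Regulatory Review Extension: 1753 days claimed exceeds the 1692-day cap, so +1692 days → 6 July 2037.
  Office Delay Adjustment: +889 days → 12 December 2039.
  Prosecution Delay Deduction: −327 days → 19 January 2039.
Terminal disclaimer: CV-951309 expires on the earlier of 28 September 2039 and 19 January 2039.

2039-01-19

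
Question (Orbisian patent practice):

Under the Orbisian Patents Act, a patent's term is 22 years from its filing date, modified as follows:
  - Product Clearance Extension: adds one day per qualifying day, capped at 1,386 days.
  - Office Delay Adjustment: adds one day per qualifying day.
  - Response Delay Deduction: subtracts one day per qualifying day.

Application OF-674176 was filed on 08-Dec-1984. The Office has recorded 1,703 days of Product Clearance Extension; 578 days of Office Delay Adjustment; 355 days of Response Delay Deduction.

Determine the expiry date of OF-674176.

Base term: filing date + 22 years → 8 December 2006.
Product Clearance Extension: 1703 days claimed exceeds the 1386-day cap, so +1386 days → 24 September 2010.
Office Delay Adjustment: +578 days → 24 April 2012.
Response Delay Deduction: −355 days → 5 May 2011.

2011-05-05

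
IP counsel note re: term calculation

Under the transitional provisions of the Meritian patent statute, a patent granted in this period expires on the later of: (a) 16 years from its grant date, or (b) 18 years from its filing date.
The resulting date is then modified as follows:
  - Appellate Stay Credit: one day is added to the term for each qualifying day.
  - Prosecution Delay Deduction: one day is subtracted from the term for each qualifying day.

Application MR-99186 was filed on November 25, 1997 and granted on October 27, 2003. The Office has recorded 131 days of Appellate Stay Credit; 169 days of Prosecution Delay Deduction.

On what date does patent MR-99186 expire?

2019-09-19

(a) grant + 16 years → 27 October 2019.
(b) filing + 18 years → 25 November 2015.
Later of the two: 27 October 2019.
Appellate Stay Credit: +131 days → 6 March 2020.
Prosecution Delay Deduction: −169 days → 19 September 2019.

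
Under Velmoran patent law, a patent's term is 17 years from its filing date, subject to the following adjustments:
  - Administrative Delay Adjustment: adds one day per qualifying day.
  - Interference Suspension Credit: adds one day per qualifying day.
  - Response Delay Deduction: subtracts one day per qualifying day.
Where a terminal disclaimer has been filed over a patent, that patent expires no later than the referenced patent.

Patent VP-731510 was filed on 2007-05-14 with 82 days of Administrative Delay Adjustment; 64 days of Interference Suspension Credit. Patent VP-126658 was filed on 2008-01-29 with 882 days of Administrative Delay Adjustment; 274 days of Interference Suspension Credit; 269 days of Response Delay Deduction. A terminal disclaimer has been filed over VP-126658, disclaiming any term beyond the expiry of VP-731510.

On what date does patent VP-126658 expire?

Natural term of VP-126658:
  Base: filing + 17 years → 29 January 2025.
  Administrative Delay Adjustment: +882 days → 30 June 2027.
  Interference Suspension Credit: +274 days → 30 March 2028.
  Response Delay Deduction: −269 days → 5 July 2027.
Expiry of referenced patent VP-731510:
  Base: filing + 17 years → 14 May 2024.
  Administrative Delay Adjustment: +82 days → 4 August 2024.
  Interference Suspension Credit: +64 days → 7 October 2024.
Terminal disclaimer: VP-126658 expires on the earlier of 5 July 2027 and 7 October 2024.

2024-10-07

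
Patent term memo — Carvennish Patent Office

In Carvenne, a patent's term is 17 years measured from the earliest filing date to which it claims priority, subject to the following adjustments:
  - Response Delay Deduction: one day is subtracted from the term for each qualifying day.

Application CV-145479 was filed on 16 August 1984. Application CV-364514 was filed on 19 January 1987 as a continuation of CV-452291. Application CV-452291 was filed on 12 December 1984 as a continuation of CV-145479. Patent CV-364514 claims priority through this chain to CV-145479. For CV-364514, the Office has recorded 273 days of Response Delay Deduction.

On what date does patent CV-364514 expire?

November 16, 2000

Earliest priority filing: 16 August 1984.
Base term: 16 August 1984 + 17 years → 16 August 2001.
Response Delay Deduction: −273 days → 16 November 2000.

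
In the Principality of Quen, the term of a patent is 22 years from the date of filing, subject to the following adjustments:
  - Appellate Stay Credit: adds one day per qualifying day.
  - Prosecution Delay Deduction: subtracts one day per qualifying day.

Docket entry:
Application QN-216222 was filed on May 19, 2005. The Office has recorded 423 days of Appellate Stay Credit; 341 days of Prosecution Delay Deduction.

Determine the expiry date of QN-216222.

August 9, 2027

Base term: filing date + 22 years → 19 May 2027.
Appellate Stay Credit: +423 days → 15 July 2028.
Prosecution Delay Deduction: −341 days → 9 August 2027.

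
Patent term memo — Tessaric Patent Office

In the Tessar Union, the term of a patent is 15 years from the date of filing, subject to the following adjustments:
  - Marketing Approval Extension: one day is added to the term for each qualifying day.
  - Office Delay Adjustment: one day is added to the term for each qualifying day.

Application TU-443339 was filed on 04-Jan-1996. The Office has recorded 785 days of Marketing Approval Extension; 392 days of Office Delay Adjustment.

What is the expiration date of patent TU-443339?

2014-03-26

Base term: filing date + 15 years → 4 January 2011.
Marketing Approval Extension: +785 days → 27 February 2013.
Office Delay Adjustment: +392 days → 26 March 2014.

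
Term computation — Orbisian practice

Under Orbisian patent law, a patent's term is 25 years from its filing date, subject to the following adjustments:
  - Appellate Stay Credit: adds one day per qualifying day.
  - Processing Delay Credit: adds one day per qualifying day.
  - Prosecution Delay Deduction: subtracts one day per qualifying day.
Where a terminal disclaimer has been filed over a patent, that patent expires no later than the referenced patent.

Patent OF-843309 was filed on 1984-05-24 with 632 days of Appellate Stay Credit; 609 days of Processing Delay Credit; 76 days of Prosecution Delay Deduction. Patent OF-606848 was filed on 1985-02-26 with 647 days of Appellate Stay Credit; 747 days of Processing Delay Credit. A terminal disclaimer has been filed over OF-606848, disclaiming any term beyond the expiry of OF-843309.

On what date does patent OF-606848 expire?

August 1, 2012

Natural term of OF-606848:
  Base: filing + 25 years → 26 February 2010.
  Appellate Stay Credit: +647 days → 5 December 2011.
  Processing Delay Credit: +747 days → 21 December 2013.
Expiry of referenced patent OF-843309:
  Base: filing + 25 years → 24 May 2009.
  Appellate Stay Credit: +632 days → 15 February 2011.
  Processing Delay Credit: +609 days → 16 October 2012.
  Prosecution Delay Deduction: −76 days → 1 August 2012.
Terminal disclaimer: OF-606848 expires on the earlier of 21 December 2013 and 1 August 2012.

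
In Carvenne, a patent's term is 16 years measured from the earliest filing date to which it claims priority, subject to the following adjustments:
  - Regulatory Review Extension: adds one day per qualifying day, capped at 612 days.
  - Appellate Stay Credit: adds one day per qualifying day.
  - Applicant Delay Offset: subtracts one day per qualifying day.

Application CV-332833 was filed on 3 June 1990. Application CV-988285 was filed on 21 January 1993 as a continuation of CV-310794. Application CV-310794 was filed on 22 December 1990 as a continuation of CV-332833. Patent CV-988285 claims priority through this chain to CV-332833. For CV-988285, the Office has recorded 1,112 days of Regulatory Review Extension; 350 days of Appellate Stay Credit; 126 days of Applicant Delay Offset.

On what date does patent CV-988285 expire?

Earliest priority filing: 3 June 1990.
Base term: 3 June 1990 + 16 years → 3 June 2006.
Regulatory Review Extension: 1112 days claimed exceeds the 612-day cap, so +612 days → 5 February 2008.
Appellate Stay Credit: +350 days → 20 January 2009.
Applicant Delay Offset: −126 days → 16 September 2008.

2008-09-16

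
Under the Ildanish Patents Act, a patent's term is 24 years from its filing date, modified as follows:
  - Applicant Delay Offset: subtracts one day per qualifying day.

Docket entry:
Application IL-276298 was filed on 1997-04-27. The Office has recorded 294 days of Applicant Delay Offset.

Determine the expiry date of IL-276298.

2020-07-07

Base term: filing date + 24 years → 27 April 2021.
Applicant Delay Offset: −294 days → 7 July 2020.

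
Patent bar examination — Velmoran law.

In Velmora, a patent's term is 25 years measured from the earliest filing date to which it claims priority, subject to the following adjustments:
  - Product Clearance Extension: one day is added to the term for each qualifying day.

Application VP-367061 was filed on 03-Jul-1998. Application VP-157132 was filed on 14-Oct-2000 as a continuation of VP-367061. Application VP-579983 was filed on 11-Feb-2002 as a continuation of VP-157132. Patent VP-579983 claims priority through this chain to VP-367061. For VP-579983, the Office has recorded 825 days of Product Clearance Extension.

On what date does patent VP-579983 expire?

Earliest priority filing: 3 July 1998.
Base term: 3 July 1998 + 25 years → 3 July 2023.
Product Clearance Extension: +825 days → 5 October 2025.

October 5, 2025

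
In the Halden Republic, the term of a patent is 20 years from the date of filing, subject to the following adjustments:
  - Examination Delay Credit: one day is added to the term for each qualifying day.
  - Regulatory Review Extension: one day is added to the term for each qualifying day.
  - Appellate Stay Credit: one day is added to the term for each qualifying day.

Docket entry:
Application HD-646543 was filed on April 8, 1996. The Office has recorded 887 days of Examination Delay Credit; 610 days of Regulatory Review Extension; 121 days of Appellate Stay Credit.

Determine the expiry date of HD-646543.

2020-09-12

Base term: filing date + 20 years → 8 April 2016.
Examination Delay Credit: +887 days → 12 September 2018.
Regulatory Review Extension: +610 days → 14 May 2020.
Appellate Stay Credit: +121 days → 12 September 2020.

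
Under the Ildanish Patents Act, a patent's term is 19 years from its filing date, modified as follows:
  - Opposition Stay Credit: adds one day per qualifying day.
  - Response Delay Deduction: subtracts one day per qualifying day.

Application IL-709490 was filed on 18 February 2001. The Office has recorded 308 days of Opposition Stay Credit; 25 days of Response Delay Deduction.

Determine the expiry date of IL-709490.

Base term: filing date + 19 years → 18 February 2020.
Opposition Stay Credit: +308 days → 22 December 2020.
Response Delay Deduction: −25 days → 27 November 2020.

2020-11-27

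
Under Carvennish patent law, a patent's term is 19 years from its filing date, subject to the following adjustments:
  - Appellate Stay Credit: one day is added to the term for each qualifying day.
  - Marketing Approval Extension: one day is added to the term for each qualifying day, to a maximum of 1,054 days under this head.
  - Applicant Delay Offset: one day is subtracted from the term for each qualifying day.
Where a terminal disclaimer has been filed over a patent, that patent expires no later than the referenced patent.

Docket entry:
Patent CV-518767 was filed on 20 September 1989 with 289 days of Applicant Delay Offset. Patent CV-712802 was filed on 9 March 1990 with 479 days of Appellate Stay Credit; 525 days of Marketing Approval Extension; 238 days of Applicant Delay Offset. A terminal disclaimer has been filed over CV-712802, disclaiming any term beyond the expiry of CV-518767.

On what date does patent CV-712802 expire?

Natural term of CV-712802:
  Base: filing + 19 years → 9 March 2009.
  Appellate Stay Credit: +479 days → 1 July 2010.
  Marketing Approval Extension: 525 days (within the 1054-day cap) → +525 days → 8 December 2011.
  Applicant Delay Offset: −238 days → 14 April 2011.
Expiry of referenced patent CV-518767:
  Base: filing + 19 years → 20 September 2008.
  Applicant Delay Offset: −289 days → 6 December 2007.
Terminal disclaimer: CV-712802 expires on the earlier of 14 April 2011 and 6 December 2007.

December 6, 2007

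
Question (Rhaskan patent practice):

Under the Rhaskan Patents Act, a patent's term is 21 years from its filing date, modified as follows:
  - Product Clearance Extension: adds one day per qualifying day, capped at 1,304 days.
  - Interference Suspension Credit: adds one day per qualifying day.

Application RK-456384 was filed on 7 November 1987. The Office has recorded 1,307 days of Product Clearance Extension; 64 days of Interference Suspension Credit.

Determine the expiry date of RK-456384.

Base term: filing date + 21 years → 7 November 2008.
Product Clearance Extension: 1307 days claimed exceeds the 1304-day cap, so +1304 days → 3 June 2012.
Interference Suspension Credit: +64 days → 6 August 2012.

August 6, 2012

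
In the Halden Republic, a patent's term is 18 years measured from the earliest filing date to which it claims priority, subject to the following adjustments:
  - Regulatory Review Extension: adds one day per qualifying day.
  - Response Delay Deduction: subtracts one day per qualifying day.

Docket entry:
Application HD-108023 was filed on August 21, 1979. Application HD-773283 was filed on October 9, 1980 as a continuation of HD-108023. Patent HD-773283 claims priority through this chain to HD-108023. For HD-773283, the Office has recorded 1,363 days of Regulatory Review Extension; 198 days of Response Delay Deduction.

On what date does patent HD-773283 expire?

2000-10-29

Earliest priority filing: 21 August 1979.
Base term: 21 August 1979 + 18 years → 21 August 1997.
Regulatory Review Extension: +1363 days → 15 May 2001.
Response Delay Deduction: −198 days → 29 October 2000.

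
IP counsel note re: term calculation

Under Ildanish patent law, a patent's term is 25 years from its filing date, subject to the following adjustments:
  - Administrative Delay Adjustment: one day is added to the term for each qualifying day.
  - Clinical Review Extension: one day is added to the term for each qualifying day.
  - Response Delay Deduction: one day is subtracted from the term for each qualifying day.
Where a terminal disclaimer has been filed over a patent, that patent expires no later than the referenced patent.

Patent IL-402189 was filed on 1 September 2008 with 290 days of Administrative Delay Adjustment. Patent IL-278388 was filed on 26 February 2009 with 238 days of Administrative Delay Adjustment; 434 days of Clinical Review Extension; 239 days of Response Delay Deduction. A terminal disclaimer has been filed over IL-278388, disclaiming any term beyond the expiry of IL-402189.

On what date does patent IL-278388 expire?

Natural term of IL-278388:
  Base: filing + 25 years → 26 February 2034.
  Administrative Delay Adjustment: +238 days → 22 October 2034.
  Clinical Review Extension: +434 days → 30 December 2035.
  Response Delay Deduction: −239 days → 5 May 2035.
Expiry of referenced patent IL-402189:
  Base: filing + 25 years → 1 September 2033.
  Administrative Delay Adjustment: +290 days → 18 June 2034.
Terminal disclaimer: IL-278388 expires on the earlier of 5 May 2035 and 18 June 2034.

2034-06-18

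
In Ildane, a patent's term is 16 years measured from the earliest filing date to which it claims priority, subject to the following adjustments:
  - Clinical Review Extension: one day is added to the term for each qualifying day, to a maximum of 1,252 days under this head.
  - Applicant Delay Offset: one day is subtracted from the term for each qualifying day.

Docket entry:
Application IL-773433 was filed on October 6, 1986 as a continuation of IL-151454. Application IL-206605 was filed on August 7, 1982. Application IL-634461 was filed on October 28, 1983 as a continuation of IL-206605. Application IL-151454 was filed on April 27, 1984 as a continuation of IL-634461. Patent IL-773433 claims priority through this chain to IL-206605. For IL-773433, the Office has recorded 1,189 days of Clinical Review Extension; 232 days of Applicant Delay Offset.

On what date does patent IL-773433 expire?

March 21, 2001

Earliest priority filing: 7 August 1982.
Base term: 7 August 1982 + 16 years → 7 August 1998.
Clinical Review Extension: 1189 days (within the 1252-day cap) → +1189 days → 8 November 2001.
Applicant Delay Offset: −232 days → 21 March 2001.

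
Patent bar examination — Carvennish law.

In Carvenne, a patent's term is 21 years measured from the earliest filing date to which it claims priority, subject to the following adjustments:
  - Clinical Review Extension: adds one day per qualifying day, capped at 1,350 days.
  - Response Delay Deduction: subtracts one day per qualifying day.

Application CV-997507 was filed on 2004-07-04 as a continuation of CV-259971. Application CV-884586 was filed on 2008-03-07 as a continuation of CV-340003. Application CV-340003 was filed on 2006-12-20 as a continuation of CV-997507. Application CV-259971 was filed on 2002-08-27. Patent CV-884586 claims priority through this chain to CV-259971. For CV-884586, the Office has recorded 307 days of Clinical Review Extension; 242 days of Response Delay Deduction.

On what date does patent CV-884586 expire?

Earliest priority filing: 27 August 2002.
Base term: 27 August 2002 + 21 years → 27 August 2023.
Clinical Review Extension: 307 days (within the 1350-day cap) → +307 days → 29 June 2024.
Response Delay Deduction: −242 days → 31 October 2023.

October 31, 2023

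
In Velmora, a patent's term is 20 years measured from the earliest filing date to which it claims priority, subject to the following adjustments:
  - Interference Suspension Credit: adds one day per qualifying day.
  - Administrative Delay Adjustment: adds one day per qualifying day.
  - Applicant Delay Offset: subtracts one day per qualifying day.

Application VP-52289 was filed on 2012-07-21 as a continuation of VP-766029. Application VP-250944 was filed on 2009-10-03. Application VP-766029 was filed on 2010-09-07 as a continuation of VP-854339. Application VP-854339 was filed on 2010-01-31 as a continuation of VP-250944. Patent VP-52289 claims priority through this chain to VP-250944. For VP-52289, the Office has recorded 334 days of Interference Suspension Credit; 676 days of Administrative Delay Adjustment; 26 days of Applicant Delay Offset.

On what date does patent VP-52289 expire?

Earliest priority filing: 3 October 2009.
Base term: 3 October 2009 + 20 years → 3 October 2029.
Interference Suspension Credit: +334 days → 2 September 2030.
Administrative Delay Adjustment: +676 days → 9 July 2032.
Applicant Delay Offset: −26 days → 13 June 2032.

2032-06-13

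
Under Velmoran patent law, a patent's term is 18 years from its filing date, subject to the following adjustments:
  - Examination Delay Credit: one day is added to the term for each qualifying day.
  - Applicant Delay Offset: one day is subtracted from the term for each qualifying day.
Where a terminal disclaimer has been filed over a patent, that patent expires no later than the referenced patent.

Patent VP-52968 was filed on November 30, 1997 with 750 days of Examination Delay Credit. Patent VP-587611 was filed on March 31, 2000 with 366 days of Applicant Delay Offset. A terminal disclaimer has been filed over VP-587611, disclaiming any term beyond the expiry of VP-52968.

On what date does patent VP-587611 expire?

Natural term of VP-587611:
  Base: filing + 18 years → 31 March 2018.
  Applicant Delay Offset: −366 days → 30 March 2017.
Expiry of referenced patent VP-52968:
  Base: filing + 18 years → 30 November 2015.
  Examination Delay Credit: +750 days → 19 December 2017.
Terminal disclaimer: VP-587611 expires on the earlier of 30 March 2017 and 19 December 2017.

2017-03-30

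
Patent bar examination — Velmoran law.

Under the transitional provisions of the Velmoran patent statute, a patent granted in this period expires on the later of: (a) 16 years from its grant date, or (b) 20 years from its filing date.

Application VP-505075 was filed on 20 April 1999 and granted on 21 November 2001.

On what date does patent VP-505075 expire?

April 20, 2019

(a) grant + 16 years → 21 November 2017.
(b) filing + 20 years → 20 April 2019.
Later of the two: 20 April 2019.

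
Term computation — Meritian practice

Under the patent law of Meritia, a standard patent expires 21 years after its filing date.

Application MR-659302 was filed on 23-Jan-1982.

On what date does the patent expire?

January 23, 2003

Filing date + 21 years → 23 January 2003.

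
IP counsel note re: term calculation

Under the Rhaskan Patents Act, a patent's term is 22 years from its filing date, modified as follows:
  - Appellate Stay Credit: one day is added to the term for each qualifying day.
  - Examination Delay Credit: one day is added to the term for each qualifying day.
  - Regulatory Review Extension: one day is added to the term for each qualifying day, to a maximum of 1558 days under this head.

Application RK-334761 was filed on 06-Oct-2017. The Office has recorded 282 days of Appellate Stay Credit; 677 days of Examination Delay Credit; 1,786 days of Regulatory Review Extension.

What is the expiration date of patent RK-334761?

August 27, 2046

Base term: filing date + 22 years → 6 October 2039.
Appellate Stay Credit: +282 days → 14 July 2040.
Examination Delay Credit: +677 days → 22 May 2042.
Regulatory Review Extension: 1786 days claimed exceeds the 1558-day cap, so +1558 days → 27 August 2046.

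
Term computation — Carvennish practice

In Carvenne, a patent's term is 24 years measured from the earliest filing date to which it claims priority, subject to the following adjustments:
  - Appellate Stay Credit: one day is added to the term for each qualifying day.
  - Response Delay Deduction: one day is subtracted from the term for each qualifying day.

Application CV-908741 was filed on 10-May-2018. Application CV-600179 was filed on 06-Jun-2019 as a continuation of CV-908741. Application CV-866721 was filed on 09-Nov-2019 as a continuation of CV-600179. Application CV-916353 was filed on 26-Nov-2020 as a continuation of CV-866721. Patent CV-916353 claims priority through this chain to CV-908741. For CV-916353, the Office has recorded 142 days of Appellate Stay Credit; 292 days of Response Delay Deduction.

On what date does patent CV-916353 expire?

Earliest priority filing: 10 May 2018.
Base term: 10 May 2018 + 24 years → 10 May 2042.
Appellate Stay Credit: +142 days → 29 September 2042.
Response Delay Deduction: −292 days → 11 December 2041.

2041-12-11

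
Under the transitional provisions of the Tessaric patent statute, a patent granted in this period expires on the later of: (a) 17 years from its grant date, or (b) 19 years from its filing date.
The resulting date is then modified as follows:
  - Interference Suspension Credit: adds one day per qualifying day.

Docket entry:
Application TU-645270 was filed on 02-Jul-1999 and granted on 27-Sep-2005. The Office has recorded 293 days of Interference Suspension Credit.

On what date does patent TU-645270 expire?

(a) grant + 17 years → 27 September 2022.
(b) filing + 19 years → 2 July 2018.
Later of the two: 27 September 2022.
Interference Suspension Credit: +293 days → 17 July 2023.

2023-07-17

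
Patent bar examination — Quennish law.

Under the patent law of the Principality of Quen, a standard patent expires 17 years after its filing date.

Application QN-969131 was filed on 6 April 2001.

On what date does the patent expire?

Filing date + 17 years → 6 April 2018.

2018-04-06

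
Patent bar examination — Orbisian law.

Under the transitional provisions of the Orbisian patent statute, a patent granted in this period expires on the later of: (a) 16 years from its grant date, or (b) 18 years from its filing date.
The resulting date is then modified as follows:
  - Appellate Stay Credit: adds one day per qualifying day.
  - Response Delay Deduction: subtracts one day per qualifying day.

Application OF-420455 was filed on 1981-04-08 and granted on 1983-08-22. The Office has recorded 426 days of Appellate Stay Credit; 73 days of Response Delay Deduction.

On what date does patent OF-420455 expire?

August 9, 2000

(a) grant + 16 years → 22 August 1999.
(b) filing + 18 years → 8 April 1999.
Later of the two: 22 August 1999.
Appellate Stay Credit: +426 days → 21 October 2000.
Response Delay Deduction: −73 days → 9 August 2000.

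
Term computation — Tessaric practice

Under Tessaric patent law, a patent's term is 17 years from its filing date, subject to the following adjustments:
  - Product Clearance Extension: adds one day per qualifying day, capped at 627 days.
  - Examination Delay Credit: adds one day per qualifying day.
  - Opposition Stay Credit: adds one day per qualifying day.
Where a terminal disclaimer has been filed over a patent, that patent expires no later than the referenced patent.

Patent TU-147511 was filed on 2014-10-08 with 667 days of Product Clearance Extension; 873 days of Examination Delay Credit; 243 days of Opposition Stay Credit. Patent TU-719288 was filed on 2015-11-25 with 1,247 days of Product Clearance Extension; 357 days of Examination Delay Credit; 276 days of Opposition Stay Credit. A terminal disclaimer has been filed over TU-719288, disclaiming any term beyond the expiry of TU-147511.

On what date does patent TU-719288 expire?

2036-05-08

Natural term of TU-719288:
  Base: filing + 17 years → 25 November 2032.
  Product Clearance Extension: 1247 days claimed exceeds the 627-day cap, so +627 days → 14 August 2034.
  Examination Delay Credit: +357 days → 6 August 2035.
  Opposition Stay Credit: +276 days → 8 May 2036.
Expiry of referenced patent TU-147511:
  Base: filing + 17 years → 8 October 2031.
  Product Clearance Extension: 667 days claimed exceeds the 627-day cap, so +627 days → 26 June 2033.
  Examination Delay Credit: +873 days → 16 November 2035.
  Opposition Stay Credit: +243 days → 16 July 2036.
Terminal disclaimer: TU-719288 expires on the earlier of 8 May 2036 and 16 July 2036.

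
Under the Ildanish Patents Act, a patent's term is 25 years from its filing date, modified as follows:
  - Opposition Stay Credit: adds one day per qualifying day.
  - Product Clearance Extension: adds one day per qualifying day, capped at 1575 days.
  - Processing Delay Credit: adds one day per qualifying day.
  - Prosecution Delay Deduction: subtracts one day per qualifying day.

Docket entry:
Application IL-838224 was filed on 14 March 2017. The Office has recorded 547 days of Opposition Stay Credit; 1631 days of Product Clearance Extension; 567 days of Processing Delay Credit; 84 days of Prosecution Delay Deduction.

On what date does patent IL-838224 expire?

Base term: filing date + 25 years → 14 March 2042.
Opposition Stay Credit: +547 days → 12 September 2043.
Product Clearance Extension: 1631 days claimed exceeds the 1575-day cap, so +1575 days → 4 January 2048.
Processing Delay Credit: +567 days → 24 July 2049.
Prosecution Delay Deduction: −84 days → 1 May 2049.

2049-05-01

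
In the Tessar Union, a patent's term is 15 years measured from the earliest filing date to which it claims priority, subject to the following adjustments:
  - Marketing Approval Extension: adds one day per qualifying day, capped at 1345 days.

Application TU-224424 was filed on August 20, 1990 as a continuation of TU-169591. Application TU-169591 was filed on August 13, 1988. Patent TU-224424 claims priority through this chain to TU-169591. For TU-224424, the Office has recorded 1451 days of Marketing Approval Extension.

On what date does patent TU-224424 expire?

2007-04-19

Earliest priority filing: 13 August 1988.
Base term: 13 August 1988 + 15 years → 13 August 2003.
Marketing Approval Extension: 1451 days claimed exceeds the 1345-day cap, so +1345 days → 19 April 2007.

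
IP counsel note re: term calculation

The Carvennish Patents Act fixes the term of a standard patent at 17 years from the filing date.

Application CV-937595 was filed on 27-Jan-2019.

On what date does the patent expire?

2036-01-27

Filing date + 17 years → 27 January 2036.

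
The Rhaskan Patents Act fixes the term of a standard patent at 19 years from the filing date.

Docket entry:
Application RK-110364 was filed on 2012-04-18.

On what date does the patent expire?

Filing date + 19 years → 18 April 2031.

April 18, 2031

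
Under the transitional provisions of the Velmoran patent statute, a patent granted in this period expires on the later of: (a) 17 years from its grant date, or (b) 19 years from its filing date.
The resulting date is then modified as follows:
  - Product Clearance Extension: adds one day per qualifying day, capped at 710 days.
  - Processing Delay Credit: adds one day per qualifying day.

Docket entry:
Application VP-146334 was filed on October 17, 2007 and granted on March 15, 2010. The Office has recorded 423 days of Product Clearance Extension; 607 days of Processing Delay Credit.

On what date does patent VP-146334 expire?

2030-01-08

(a) grant + 17 years → 15 March 2027.
(b) filing + 19 years → 17 October 2026.
Later of the two: 15 March 2027.
Product Clearance Extension: 423 days (within the 710-day cap) → +423 days → 11 May 2028.
Processing Delay Credit: +607 days → 8 January 2030.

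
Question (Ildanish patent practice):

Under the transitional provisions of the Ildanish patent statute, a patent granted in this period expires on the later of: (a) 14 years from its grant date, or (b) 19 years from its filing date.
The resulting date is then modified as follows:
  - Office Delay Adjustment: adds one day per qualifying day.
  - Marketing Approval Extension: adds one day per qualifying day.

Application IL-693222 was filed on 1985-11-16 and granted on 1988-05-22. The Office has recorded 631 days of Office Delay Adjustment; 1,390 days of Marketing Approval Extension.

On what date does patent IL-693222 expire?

May 30, 2010

(a) grant + 14 years → 22 May 2002.
(b) filing + 19 years → 16 November 2004.
Later of the two: 16 November 2004.
Office Delay Adjustment: +631 days → 9 August 2006.
Marketing Approval Extension: +1390 days → 30 May 2010.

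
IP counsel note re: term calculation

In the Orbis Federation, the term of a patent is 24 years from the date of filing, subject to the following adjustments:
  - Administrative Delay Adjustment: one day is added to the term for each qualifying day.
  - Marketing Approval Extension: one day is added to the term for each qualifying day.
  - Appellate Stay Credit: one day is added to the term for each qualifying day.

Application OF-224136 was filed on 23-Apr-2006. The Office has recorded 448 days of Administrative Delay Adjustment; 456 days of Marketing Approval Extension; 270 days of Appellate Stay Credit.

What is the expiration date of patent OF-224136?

July 10, 2033

Base term: filing date + 24 years → 23 April 2030.
Administrative Delay Adjustment: +448 days → 15 July 2031.
Marketing Approval Extension: +456 days → 13 October 2032.
Appellate Stay Credit: +270 days → 10 July 2033.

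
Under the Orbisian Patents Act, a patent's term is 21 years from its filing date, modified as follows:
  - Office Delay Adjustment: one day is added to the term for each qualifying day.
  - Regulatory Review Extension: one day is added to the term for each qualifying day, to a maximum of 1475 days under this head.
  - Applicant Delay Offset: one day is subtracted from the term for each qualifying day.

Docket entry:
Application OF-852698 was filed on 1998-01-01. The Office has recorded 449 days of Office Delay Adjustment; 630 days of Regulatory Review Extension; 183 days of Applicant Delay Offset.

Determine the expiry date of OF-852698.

2021-06-15

Base term: filing date + 21 years → 1 January 2019.
Office Delay Adjustment: +449 days → 25 March 2020.
Regulatory Review Extension: 630 days (within the 1475-day cap) → +630 days → 15 December 2021.
Applicant Delay Offset: −183 days → 15 June 2021.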